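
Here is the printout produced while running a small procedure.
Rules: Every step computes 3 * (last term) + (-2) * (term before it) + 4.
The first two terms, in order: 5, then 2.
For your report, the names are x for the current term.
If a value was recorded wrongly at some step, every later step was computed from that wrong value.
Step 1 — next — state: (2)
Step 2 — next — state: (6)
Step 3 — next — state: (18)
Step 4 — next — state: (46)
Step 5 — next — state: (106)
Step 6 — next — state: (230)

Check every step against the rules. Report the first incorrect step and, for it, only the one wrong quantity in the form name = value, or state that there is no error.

Recomputing the run from the initial state:
step 1: x = 0
step 2: x = 0
step 3: x = 4
step 4: x = 16
step 5: x = 44
step 6: x = 104
The first disagreement with the printout is at step 1, where the value should be x = 0.

step 1, x = 0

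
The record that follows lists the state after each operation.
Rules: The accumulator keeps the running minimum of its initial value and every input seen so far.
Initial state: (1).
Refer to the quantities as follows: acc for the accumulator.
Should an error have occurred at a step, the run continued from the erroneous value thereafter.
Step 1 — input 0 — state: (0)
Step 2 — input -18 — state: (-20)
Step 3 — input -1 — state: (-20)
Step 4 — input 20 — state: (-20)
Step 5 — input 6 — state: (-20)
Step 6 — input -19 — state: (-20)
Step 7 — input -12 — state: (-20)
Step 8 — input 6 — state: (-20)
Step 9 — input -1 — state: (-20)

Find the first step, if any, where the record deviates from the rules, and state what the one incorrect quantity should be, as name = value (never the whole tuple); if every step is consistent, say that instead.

Recomputing the run from the initial state:
step 1: acc = 0
step 2: acc = -18
step 3: acc = -18
step 4: acc = -18
step 5: acc = -18
step 6: acc = -19
step 7: acc = -19
step 8: acc = -19
step 9: acc = -19
The first disagreement with the record is at step 2, where the value should be acc = -18.

step 2, acc = -18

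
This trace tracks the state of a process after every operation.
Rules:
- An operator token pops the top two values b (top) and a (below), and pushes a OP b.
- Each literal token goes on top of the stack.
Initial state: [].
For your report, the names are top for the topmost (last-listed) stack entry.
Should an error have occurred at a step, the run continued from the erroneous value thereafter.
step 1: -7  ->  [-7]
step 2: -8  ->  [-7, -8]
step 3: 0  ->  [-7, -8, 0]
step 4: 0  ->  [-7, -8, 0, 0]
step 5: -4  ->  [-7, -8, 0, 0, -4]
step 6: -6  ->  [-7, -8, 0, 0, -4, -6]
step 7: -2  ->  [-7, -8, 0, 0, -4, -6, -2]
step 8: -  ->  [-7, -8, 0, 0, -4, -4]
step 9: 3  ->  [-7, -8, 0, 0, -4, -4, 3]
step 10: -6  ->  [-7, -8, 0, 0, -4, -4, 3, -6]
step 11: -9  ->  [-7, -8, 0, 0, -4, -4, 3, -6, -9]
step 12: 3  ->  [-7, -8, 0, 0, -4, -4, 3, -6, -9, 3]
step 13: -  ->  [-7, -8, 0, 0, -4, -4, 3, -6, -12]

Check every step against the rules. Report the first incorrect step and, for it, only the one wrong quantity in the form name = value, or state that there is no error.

Step 1: push -7: top = -7 — exactly as logged.
Step 2: push -8: top = -8 — verified.
Step 3: push 0: top = 0 — same as recorded.
Step 4: push 0: top = 0 — no discrepancy.
Step 5: push -4: top = -4 — matches.
Step 6: push -6: top = -6 — confirmed correct.
Step 7: push -2: top = -2 — checks out.
Step 8: -6 - -2 = -4 — no discrepancy.
Step 9: push 3: top = 3 — verified.
Step 10: push -6: top = -6 — agrees with the trace.
Step 11: push -9: top = -9 — checks out.
Step 12: push 3: top = 3 — verified.
Step 13: -9 - 3 = -12 — no discrepancy.
The recomputation confirms every line.

no error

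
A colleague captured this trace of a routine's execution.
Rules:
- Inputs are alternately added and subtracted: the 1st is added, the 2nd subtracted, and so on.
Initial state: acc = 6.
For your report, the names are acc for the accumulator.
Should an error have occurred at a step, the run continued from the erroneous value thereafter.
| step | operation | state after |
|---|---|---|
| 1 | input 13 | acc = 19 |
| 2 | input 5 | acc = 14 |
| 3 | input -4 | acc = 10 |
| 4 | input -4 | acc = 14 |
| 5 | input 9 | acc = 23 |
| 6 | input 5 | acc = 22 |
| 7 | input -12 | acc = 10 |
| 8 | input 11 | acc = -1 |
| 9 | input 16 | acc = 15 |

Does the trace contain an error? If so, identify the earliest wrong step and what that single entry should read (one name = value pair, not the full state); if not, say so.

step 6, acc = 18

Recomputing the run from the initial state:
step 1: acc = 19
step 2: acc = 14
step 3: acc = 10
step 4: acc = 14
step 5: acc = 23
step 6: acc = 18
step 7: acc = 6
step 8: acc = -5
step 9: acc = 11
The first disagreement with the trace is at step 6, where the value should be acc = 18.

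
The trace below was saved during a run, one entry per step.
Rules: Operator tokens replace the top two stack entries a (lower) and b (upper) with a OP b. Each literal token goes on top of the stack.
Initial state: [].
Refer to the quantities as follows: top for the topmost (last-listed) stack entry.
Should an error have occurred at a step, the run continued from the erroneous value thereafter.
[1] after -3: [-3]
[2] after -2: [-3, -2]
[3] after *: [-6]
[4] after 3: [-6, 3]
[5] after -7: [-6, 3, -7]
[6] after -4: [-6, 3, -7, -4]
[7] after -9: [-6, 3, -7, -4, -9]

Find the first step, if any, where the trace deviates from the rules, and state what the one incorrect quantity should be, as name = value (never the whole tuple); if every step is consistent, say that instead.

step 3, top = 6

Recomputing the run from the initial state:
step 1: [-3]
step 2: [-3, -2]
step 3: [6]
step 4: [6, 3]
step 5: [6, 3, -7]
step 6: [6, 3, -7, -4]
step 7: [6, 3, -7, -4, -9]
The first disagreement with the trace is at step 3, where the value should be top = 6.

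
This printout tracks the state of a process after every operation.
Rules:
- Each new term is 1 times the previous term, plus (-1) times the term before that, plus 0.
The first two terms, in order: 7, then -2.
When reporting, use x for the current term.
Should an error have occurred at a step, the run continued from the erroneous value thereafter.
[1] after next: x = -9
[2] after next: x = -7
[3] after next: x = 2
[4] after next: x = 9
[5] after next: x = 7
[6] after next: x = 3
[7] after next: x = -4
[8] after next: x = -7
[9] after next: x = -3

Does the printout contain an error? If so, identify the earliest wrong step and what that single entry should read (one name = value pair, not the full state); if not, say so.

step 6, x = -2

Recomputing the run from the initial state:
step 1: x = -9
step 2: x = -7
step 3: x = 2
step 4: x = 9
step 5: x = 7
step 6: x = -2
step 7: x = -9
step 8: x = -7
step 9: x = 2
The first disagreement with the printout is at step 6, where the value should be x = -2.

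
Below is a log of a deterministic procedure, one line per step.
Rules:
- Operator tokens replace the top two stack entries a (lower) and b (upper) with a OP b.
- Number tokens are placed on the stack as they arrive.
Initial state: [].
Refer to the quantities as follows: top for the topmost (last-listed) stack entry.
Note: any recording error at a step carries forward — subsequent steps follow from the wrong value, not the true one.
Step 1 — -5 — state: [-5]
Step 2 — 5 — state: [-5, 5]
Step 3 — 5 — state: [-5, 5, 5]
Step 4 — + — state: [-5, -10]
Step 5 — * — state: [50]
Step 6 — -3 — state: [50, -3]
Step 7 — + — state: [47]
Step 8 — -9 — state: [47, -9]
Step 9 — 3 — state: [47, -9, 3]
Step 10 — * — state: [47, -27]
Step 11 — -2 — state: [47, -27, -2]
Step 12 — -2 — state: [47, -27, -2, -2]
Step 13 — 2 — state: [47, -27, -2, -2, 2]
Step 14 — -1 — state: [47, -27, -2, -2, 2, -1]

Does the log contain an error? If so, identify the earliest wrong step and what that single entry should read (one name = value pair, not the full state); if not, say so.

step 4, top = 10

Step 1: push -5: top = -5 — checks out.
Step 2: push 5: top = 5 — same as recorded.
Step 3: push 5: top = 5 — same as recorded.
Step 4: 5 + 5 = 10 — a discrepancy with the log.
Conclusion: step 4 carries the first error; the entry should be top = 10.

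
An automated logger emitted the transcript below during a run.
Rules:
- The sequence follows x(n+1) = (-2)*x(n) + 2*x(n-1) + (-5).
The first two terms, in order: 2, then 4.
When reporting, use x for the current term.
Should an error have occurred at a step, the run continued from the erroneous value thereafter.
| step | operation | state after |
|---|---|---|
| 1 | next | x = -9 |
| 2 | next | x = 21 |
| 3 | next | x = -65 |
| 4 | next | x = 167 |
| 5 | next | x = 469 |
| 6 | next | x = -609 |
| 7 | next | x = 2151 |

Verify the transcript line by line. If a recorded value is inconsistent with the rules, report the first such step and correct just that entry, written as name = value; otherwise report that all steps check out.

step 1: x = -2*(4) + (2)*(2) + (-5) = -9 -> same as recorded
step 2: x = -2*(-9) + (2)*(4) + (-5) = 21 -> checks out
step 3: x = -2*(21) + (2)*(-9) + (-5) = -65 -> exactly as logged
step 4: x = -2*(-65) + (2)*(21) + (-5) = 167 -> matches
step 5: x = -2*(167) + (2)*(-65) + (-5) = -469 -> not what was recorded
Step 5 is the first one off; corrected, x = -469.

step 5, x = -469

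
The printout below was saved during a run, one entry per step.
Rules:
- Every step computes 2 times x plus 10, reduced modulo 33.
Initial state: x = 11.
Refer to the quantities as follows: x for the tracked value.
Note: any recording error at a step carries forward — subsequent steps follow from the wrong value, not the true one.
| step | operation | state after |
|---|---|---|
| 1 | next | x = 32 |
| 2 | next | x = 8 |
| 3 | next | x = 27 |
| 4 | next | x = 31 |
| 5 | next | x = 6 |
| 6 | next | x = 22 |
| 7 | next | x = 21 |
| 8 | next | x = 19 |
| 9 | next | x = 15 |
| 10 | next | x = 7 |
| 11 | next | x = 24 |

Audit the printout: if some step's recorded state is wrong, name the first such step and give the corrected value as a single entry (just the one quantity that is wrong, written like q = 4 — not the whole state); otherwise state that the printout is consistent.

1. x = (2*11 + 10) mod 33 = 32 (consistent with the printout)
2. x = (2*32 + 10) mod 33 = 8 (in agreement)
3. x = (2*8 + 10) mod 33 = 26 (a discrepancy with the printout)
The audit stops at step 3: the recorded entry is wrong and should be x = 26.

step 3, x = 26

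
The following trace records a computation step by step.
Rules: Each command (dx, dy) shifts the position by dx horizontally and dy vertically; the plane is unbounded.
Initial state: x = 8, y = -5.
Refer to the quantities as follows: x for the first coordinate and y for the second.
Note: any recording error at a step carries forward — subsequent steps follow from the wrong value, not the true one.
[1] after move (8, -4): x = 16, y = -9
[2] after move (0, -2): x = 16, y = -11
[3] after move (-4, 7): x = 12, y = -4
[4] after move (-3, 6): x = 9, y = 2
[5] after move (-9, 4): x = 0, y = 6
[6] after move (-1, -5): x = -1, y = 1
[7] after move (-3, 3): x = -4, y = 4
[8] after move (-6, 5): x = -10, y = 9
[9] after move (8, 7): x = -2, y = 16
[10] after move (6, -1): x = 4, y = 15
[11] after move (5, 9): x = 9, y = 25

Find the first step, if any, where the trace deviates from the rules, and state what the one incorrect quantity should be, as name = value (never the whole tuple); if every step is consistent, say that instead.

step 11, y = 24

Recomputing the run from the initial state:
step 1: x = 16, y = -9
step 2: x = 16, y = -11
step 3: x = 12, y = -4
step 4: x = 9, y = 2
step 5: x = 0, y = 6
step 6: x = -1, y = 1
step 7: x = -4, y = 4
step 8: x = -10, y = 9
step 9: x = -2, y = 16
step 10: x = 4, y = 15
step 11: x = 9, y = 24
The first disagreement with the trace is at step 11, where the value should be y = 24.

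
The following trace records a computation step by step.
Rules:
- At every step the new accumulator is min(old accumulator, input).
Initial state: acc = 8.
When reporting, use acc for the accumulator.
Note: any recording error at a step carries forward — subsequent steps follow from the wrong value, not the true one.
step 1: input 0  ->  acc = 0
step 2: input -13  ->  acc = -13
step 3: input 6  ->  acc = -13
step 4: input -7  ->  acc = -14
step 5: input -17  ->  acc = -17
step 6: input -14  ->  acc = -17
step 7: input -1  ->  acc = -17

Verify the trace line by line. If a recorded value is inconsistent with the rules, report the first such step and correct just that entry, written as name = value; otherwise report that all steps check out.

step 4, acc = -13

Recomputing the run from the initial state:
step 1: acc = 0
step 2: acc = -13
step 3: acc = -13
step 4: acc = -13
step 5: acc = -17
step 6: acc = -17
step 7: acc = -17
The first disagreement with the trace is at step 4, where the value should be acc = -13.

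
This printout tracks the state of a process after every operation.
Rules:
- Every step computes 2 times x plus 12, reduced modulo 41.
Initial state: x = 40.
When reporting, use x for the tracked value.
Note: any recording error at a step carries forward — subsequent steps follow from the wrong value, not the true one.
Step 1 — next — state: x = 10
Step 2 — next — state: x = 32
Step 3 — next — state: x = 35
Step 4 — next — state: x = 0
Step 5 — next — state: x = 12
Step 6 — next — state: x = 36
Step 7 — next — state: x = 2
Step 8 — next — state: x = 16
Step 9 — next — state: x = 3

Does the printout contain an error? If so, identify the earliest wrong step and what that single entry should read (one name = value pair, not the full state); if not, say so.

Recomputing the run from the initial state:
step 1: x = 10
step 2: x = 32
step 3: x = 35
step 4: x = 0
step 5: x = 12
step 6: x = 36
step 7: x = 2
step 8: x = 16
step 9: x = 3
This matches the printout at every step.

no error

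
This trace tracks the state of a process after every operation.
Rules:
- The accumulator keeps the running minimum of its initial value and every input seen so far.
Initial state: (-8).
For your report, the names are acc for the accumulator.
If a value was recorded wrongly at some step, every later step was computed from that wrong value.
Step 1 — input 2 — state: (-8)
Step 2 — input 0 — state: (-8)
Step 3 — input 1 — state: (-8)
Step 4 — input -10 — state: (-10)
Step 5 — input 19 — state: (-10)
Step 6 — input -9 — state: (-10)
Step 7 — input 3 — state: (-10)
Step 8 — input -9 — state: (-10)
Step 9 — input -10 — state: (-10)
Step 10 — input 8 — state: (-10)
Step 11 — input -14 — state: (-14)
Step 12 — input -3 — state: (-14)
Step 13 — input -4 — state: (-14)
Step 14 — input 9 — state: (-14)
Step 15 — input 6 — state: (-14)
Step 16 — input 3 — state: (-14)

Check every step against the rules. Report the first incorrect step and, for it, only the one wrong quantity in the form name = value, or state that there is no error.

Recomputing the run from the initial state:
step 1: acc = -8
step 2: acc = -8
step 3: acc = -8
step 4: acc = -10
step 5: acc = -10
step 6: acc = -10
step 7: acc = -10
step 8: acc = -10
step 9: acc = -10
step 10: acc = -10
step 11: acc = -14
step 12: acc = -14
step 13: acc = -14
step 14: acc = -14
step 15: acc = -14
step 16: acc = -14
This matches the trace at every step.

no error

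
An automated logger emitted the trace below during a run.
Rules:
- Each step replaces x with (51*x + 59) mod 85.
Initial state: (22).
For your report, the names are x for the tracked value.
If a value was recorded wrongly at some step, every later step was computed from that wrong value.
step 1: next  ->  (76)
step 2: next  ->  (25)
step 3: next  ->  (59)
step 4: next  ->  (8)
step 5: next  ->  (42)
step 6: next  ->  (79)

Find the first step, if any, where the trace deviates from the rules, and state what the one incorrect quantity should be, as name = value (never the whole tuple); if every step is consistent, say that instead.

1. x = (51*22 + 59) mod 85 = 76 (no discrepancy)
2. x = (51*76 + 59) mod 85 = 25 (confirmed correct)
3. x = (51*25 + 59) mod 85 = 59 (verified)
4. x = (51*59 + 59) mod 85 = 8 (no discrepancy)
5. x = (51*8 + 59) mod 85 = 42 (verified)
6. x = (51*42 + 59) mod 85 = 76 (first mismatch against the trace)
First deviation found at step 6; the corrected entry is x = 76.

step 6, x = 76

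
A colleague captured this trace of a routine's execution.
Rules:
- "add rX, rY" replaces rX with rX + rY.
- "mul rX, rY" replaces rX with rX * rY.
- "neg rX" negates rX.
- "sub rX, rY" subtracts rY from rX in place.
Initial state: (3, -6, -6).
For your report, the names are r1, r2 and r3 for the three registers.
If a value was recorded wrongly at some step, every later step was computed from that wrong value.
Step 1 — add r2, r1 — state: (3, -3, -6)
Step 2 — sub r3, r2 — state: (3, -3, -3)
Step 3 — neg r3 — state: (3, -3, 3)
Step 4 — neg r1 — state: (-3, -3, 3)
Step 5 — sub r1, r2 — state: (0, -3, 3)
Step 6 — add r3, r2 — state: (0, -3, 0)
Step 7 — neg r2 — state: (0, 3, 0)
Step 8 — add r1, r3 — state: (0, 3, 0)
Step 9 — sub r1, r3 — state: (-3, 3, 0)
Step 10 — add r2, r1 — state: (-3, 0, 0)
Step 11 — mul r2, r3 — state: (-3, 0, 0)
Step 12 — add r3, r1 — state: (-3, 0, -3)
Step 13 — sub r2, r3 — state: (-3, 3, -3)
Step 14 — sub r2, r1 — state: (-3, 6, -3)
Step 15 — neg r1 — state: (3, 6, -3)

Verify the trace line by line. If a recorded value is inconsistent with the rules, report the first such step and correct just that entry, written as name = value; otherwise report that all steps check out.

1. r2 = -6 + 3 = -3 (same as recorded)
2. r3 = -6 - -3 = -3 (no discrepancy)
3. r3 = -(-3) = 3 (matches)
4. r1 = -(3) = -3 (checks out)
5. r1 = -3 - -3 = 0 (agrees with the trace)
6. r3 = 3 + -3 = 0 (checks out)
7. r2 = -(-3) = 3 (same as recorded)
8. r1 = 0 + 0 = 0 (consistent with the trace)
9. r1 = 0 - 0 = 0 (the recorded entry deviates here)
The earliest wrong entry is at step 9: it should read r1 = 0.

step 9, r1 = 0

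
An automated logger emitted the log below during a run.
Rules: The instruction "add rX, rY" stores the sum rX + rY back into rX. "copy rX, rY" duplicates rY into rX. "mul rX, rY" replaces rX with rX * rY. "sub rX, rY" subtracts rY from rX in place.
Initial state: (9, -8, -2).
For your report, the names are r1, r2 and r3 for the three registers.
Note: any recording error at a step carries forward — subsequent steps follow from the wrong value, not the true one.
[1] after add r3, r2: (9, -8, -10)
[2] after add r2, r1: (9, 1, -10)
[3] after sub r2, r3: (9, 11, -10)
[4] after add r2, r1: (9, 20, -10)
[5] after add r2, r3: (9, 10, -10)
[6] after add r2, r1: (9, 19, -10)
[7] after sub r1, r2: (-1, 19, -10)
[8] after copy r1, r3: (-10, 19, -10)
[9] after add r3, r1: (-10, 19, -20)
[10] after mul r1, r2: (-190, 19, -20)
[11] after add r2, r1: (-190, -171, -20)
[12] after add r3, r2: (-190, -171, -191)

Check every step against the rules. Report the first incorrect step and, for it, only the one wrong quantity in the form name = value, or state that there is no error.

step 7, r1 = -10

Recomputing the run from the initial state:
step 1: r1 = 9, r2 = -8, r3 = -10
step 2: r1 = 9, r2 = 1, r3 = -10
step 3: r1 = 9, r2 = 11, r3 = -10
step 4: r1 = 9, r2 = 20, r3 = -10
step 5: r1 = 9, r2 = 10, r3 = -10
step 6: r1 = 9, r2 = 19, r3 = -10
step 7: r1 = -10, r2 = 19, r3 = -10
step 8: r1 = -10, r2 = 19, r3 = -10
step 9: r1 = -10, r2 = 19, r3 = -20
step 10: r1 = -190, r2 = 19, r3 = -20
step 11: r1 = -190, r2 = -171, r3 = -20
step 12: r1 = -190, r2 = -171, r3 = -191
The first disagreement with the log is at step 7, where the value should be r1 = -10.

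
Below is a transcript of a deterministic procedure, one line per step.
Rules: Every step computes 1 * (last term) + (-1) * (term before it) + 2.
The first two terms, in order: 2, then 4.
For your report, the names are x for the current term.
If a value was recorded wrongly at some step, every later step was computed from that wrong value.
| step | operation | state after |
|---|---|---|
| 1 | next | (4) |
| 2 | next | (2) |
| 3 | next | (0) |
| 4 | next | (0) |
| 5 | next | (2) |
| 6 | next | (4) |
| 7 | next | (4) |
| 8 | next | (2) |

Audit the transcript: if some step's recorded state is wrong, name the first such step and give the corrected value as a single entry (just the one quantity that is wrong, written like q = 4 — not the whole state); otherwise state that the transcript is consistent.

no error

1. x = 1*(4) + (-1)*(2) + (2) = 4 (confirmed correct)
2. x = 1*(4) + (-1)*(4) + (2) = 2 (matches)
3. x = 1*(2) + (-1)*(4) + (2) = 0 (checks out)
4. x = 1*(0) + (-1)*(2) + (2) = 0 (in agreement)
5. x = 1*(0) + (-1)*(0) + (2) = 2 (in agreement)
6. x = 1*(2) + (-1)*(0) + (2) = 4 (exactly as logged)
7. x = 1*(4) + (-1)*(2) + (2) = 4 (matches)
8. x = 1*(4) + (-1)*(4) + (2) = 2 (in agreement)
Nothing is out of place; the run is error-free.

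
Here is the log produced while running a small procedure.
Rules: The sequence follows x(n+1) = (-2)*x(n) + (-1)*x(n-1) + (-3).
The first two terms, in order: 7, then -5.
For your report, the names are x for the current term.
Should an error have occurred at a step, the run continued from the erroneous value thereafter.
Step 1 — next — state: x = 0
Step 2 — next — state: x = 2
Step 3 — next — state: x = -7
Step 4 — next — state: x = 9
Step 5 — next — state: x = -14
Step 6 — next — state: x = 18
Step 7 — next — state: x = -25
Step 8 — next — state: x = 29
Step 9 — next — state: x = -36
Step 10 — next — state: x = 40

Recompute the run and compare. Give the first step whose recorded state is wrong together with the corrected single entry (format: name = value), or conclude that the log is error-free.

Recomputing the run from the initial state:
step 1: x = 0
step 2: x = 2
step 3: x = -7
step 4: x = 9
step 5: x = -14
step 6: x = 16
step 7: x = -21
step 8: x = 23
step 9: x = -28
step 10: x = 30
The first disagreement with the log is at step 6, where the value should be x = 16.

step 6, x = 16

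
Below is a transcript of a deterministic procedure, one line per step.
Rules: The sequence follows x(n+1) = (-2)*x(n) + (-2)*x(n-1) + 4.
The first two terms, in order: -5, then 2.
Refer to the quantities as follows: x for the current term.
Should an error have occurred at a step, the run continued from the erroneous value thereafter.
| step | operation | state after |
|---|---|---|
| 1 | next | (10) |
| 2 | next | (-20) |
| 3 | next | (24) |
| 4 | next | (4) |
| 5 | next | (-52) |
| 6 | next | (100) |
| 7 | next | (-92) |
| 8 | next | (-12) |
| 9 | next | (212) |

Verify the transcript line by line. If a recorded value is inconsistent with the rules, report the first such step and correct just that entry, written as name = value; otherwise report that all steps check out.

Step 1: x = -2*(2) + (-2)*(-5) + (4) = 10 — checks out.
Step 2: x = -2*(10) + (-2)*(2) + (4) = -20 — same as recorded.
Step 3: x = -2*(-20) + (-2)*(10) + (4) = 24 — same as recorded.
Step 4: x = -2*(24) + (-2)*(-20) + (4) = -4 — this is not what the transcript shows.
Step 4 is the first one off; corrected, x = -4.

step 4, x = -4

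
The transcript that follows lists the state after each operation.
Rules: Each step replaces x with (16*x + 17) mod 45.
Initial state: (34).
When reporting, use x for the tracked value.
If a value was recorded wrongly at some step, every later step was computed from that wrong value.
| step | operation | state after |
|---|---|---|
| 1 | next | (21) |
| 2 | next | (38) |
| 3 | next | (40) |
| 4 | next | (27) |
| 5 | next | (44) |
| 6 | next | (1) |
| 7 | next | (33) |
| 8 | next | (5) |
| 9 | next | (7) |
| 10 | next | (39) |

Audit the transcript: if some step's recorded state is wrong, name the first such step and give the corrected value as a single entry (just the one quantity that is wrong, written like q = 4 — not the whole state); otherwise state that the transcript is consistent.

no error

step 1: x = (16*34 + 17) mod 45 = 21 -> confirmed correct
step 2: x = (16*21 + 17) mod 45 = 38 -> verified
step 3: x = (16*38 + 17) mod 45 = 40 -> in agreement
step 4: x = (16*40 + 17) mod 45 = 27 -> no discrepancy
step 5: x = (16*27 + 17) mod 45 = 44 -> exactly as logged
step 6: x = (16*44 + 17) mod 45 = 1 -> confirmed correct
step 7: x = (16*1 + 17) mod 45 = 33 -> matches
step 8: x = (16*33 + 17) mod 45 = 5 -> agrees with the transcript
step 9: x = (16*5 + 17) mod 45 = 7 -> checks out
step 10: x = (16*7 + 17) mod 45 = 39 -> in agreement
All steps check out; nothing to correct.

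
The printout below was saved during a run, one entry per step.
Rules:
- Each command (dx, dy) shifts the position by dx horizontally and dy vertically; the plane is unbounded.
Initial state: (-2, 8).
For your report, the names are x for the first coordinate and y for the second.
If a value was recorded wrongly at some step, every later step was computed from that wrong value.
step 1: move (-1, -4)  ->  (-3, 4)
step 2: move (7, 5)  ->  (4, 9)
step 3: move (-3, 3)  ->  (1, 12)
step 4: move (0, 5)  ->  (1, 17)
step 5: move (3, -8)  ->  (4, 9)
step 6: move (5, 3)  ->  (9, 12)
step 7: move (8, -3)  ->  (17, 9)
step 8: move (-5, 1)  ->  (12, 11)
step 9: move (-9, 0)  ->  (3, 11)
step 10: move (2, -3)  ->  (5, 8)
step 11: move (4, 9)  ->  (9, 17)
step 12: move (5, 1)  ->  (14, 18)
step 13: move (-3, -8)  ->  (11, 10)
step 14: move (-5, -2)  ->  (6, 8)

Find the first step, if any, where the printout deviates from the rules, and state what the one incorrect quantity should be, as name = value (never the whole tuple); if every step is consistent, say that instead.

step 1: x = -2 + (-1) = -3, y = 8 + (-4) = 4 -> verified
step 2: x = -3 + (7) = 4, y = 4 + (5) = 9 -> in agreement
step 3: x = 4 + (-3) = 1, y = 9 + (3) = 12 -> consistent with the printout
step 4: x = 1 + (0) = 1, y = 12 + (5) = 17 -> confirmed correct
step 5: x = 1 + (3) = 4, y = 17 + (-8) = 9 -> confirmed correct
step 6: x = 4 + (5) = 9, y = 9 + (3) = 12 -> checks out
step 7: x = 9 + (8) = 17, y = 12 + (-3) = 9 -> consistent with the printout
step 8: x = 17 + (-5) = 12, y = 9 + (1) = 10 -> this is not what the printout shows
That makes step 8 the first incorrect line — y = 10 is what it should show.

step 8, y = 10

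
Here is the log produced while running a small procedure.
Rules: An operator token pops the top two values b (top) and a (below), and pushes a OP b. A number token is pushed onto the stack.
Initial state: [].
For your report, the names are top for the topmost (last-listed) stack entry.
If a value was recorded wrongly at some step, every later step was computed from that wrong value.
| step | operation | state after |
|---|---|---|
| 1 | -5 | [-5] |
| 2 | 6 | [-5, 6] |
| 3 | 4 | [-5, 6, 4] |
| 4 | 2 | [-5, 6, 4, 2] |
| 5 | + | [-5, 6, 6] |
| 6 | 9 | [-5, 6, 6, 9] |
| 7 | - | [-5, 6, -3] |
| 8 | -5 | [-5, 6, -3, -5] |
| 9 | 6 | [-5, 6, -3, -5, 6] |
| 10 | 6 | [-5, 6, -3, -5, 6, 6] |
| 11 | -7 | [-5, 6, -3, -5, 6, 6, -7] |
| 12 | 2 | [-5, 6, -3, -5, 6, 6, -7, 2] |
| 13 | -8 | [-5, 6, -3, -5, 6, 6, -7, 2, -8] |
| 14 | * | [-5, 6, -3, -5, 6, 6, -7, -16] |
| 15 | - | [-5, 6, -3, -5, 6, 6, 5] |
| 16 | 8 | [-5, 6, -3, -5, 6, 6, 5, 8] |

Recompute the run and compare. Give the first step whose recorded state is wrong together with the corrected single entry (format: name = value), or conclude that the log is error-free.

step 15, top = 9

Step 1: push -5: top = -5 — matches.
Step 2: push 6: top = 6 — matches.
Step 3: push 4: top = 4 — agrees with the log.
Step 4: push 2: top = 2 — checks out.
Step 5: 4 + 2 = 6 — consistent with the log.
Step 6: push 9: top = 9 — agrees with the log.
Step 7: 6 - 9 = -3 — no discrepancy.
Step 8: push -5: top = -5 — no discrepancy.
Step 9: push 6: top = 6 — checks out.
Step 10: push 6: top = 6 — in agreement.
Step 11: push -7: top = -7 — verified.
Step 12: push 2: top = 2 — confirmed correct.
Step 13: push -8: top = -8 — exactly as logged.
Step 14: 2 * -8 = -16 — verified.
Step 15: -7 - -16 = 9 — this is not what the log shows.
The earliest wrong entry is at step 15: it should read top = 9.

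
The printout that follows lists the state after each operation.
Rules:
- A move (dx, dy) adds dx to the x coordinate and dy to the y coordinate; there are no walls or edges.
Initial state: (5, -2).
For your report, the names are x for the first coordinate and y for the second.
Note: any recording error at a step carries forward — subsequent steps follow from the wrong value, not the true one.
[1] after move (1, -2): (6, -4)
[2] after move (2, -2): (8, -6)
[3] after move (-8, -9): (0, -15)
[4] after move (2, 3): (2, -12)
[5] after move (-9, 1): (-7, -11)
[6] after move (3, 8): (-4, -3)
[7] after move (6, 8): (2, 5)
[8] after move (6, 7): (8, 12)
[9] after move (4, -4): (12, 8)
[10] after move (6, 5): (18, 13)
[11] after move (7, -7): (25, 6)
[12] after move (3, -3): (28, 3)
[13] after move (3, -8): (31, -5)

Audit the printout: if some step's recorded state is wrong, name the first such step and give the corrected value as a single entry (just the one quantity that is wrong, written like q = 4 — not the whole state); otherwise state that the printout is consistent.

no error

1. x = 5 + (1) = 6, y = -2 + (-2) = -4 (consistent with the printout)
2. x = 6 + (2) = 8, y = -4 + (-2) = -6 (same as recorded)
3. x = 8 + (-8) = 0, y = -6 + (-9) = -15 (no discrepancy)
4. x = 0 + (2) = 2, y = -15 + (3) = -12 (agrees with the printout)
5. x = 2 + (-9) = -7, y = -12 + (1) = -11 (same as recorded)
6. x = -7 + (3) = -4, y = -11 + (8) = -3 (checks out)
7. x = -4 + (6) = 2, y = -3 + (8) = 5 (matches)
8. x = 2 + (6) = 8, y = 5 + (7) = 12 (checks out)
9. x = 8 + (4) = 12, y = 12 + (-4) = 8 (matches)
10. x = 12 + (6) = 18, y = 8 + (5) = 13 (checks out)
11. x = 18 + (7) = 25, y = 13 + (-7) = 6 (matches)
12. x = 25 + (3) = 28, y = 6 + (-3) = 3 (exactly as logged)
13. x = 28 + (3) = 31, y = 3 + (-8) = -5 (agrees with the printout)
The whole run recomputes cleanly — no discrepancies.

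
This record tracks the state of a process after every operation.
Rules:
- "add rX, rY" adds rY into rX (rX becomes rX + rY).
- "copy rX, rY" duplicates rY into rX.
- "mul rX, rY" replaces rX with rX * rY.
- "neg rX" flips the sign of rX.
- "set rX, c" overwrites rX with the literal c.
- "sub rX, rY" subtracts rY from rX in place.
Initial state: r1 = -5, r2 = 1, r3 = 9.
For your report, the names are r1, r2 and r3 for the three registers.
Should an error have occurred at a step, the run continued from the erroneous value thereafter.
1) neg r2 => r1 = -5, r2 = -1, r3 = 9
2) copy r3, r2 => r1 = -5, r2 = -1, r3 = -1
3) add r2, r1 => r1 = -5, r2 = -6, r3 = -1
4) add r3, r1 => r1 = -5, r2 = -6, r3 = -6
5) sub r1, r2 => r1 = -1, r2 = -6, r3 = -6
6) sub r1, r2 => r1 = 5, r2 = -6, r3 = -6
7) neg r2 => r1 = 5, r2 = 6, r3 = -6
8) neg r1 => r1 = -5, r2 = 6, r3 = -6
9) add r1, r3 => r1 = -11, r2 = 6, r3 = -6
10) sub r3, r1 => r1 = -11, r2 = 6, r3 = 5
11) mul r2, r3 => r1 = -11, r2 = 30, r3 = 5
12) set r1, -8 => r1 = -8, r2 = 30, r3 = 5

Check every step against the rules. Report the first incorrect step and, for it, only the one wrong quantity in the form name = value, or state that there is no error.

step 5, r1 = 1

1. r2 = -(1) = -1 (same as recorded)
2. r3 = -1 (no discrepancy)
3. r2 = -1 + -5 = -6 (matches)
4. r3 = -1 + -5 = -6 (consistent with the record)
5. r1 = -5 - -6 = 1 (a discrepancy with the record)
So the first discrepancy is step 5, where the right value is r1 = 1.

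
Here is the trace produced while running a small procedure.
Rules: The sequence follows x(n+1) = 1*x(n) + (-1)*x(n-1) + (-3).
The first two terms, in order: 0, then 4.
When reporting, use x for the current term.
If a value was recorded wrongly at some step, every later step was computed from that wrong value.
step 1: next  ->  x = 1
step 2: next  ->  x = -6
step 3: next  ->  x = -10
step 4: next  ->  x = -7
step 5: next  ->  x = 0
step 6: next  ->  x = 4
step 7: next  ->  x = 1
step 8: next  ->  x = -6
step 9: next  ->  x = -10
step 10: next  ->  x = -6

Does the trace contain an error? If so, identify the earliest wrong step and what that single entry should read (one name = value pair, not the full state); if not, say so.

step 10, x = -7

step 1: x = 1*(4) + (-1)*(0) + (-3) = 1 -> no discrepancy
step 2: x = 1*(1) + (-1)*(4) + (-3) = -6 -> no discrepancy
step 3: x = 1*(-6) + (-1)*(1) + (-3) = -10 -> verified
step 4: x = 1*(-10) + (-1)*(-6) + (-3) = -7 -> confirmed correct
step 5: x = 1*(-7) + (-1)*(-10) + (-3) = 0 -> verified
step 6: x = 1*(0) + (-1)*(-7) + (-3) = 4 -> exactly as logged
step 7: x = 1*(4) + (-1)*(0) + (-3) = 1 -> same as recorded
step 8: x = 1*(1) + (-1)*(4) + (-3) = -6 -> exactly as logged
step 9: x = 1*(-6) + (-1)*(1) + (-3) = -10 -> checks out
step 10: x = 1*(-10) + (-1)*(-6) + (-3) = -7 -> not what was recorded
That makes step 10 the first incorrect line — x = -7 is what it should show.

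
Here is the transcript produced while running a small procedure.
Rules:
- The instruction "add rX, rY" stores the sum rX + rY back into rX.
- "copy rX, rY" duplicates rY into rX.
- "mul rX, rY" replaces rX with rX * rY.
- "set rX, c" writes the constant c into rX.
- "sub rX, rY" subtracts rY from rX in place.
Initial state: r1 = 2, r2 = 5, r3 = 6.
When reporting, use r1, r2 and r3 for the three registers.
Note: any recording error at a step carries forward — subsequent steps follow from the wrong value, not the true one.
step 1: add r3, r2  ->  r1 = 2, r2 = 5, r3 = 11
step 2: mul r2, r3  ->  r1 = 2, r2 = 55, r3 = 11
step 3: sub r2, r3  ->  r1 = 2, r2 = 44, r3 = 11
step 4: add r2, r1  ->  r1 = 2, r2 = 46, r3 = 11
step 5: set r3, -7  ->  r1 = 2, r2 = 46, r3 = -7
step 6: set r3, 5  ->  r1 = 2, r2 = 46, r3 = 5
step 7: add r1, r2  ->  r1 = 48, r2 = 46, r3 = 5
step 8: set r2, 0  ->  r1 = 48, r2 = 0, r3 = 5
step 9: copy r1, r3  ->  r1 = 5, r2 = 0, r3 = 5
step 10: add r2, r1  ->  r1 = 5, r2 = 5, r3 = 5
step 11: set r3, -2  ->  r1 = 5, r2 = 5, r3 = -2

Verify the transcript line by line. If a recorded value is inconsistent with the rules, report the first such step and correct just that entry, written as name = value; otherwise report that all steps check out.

1. r3 = 6 + 5 = 11 (confirmed correct)
2. r2 = 5 * 11 = 55 (verified)
3. r2 = 55 - 11 = 44 (agrees with the transcript)
4. r2 = 44 + 2 = 46 (exactly as logged)
5. r3 = -7 (checks out)
6. r3 = 5 (consistent with the transcript)
7. r1 = 2 + 46 = 48 (no discrepancy)
8. r2 = 0 (same as recorded)
9. r1 = 5 (checks out)
10. r2 = 0 + 5 = 5 (matches)
11. r3 = -2 (matches)
All entries verified; no error found.

no error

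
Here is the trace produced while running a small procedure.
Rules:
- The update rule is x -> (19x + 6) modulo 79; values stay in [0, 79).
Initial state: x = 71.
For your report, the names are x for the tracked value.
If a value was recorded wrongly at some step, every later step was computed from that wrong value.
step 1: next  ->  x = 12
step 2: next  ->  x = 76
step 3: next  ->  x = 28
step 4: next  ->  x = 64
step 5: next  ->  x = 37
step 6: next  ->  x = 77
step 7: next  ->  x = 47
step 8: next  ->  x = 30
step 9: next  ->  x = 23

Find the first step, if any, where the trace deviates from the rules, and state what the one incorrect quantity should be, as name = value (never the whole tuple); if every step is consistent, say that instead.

step 1: x = (19*71 + 6) mod 79 = 12 -> checks out
step 2: x = (19*12 + 6) mod 79 = 76 -> exactly as logged
step 3: x = (19*76 + 6) mod 79 = 28 -> no discrepancy
step 4: x = (19*28 + 6) mod 79 = 64 -> in agreement
step 5: x = (19*64 + 6) mod 79 = 37 -> same as recorded
step 6: x = (19*37 + 6) mod 79 = 77 -> agrees with the trace
step 7: x = (19*77 + 6) mod 79 = 47 -> exactly as logged
step 8: x = (19*47 + 6) mod 79 = 30 -> consistent with the trace
step 9: x = (19*30 + 6) mod 79 = 23 -> agrees with the trace
All steps check out; nothing to correct.

no error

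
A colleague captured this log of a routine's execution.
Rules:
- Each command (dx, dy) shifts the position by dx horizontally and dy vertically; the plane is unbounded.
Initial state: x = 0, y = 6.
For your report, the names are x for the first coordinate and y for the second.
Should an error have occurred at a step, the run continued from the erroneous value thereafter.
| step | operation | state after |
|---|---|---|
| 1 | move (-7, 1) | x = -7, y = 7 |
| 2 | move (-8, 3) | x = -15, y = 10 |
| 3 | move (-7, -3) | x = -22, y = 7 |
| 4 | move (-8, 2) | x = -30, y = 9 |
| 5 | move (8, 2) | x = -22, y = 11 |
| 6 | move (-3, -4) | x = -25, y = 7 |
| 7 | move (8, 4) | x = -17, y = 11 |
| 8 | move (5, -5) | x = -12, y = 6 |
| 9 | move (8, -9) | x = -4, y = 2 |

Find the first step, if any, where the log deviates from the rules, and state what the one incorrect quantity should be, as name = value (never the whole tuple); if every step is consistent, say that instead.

step 9, y = -3

1. x = 0 + (-7) = -7, y = 6 + (1) = 7 (same as recorded)
2. x = -7 + (-8) = -15, y = 7 + (3) = 10 (checks out)
3. x = -15 + (-7) = -22, y = 10 + (-3) = 7 (matches)
4. x = -22 + (-8) = -30, y = 7 + (2) = 9 (checks out)
5. x = -30 + (8) = -22, y = 9 + (2) = 11 (no discrepancy)
6. x = -22 + (-3) = -25, y = 11 + (-4) = 7 (matches)
7. x = -25 + (8) = -17, y = 7 + (4) = 11 (confirmed correct)
8. x = -17 + (5) = -12, y = 11 + (-5) = 6 (checks out)
9. x = -12 + (8) = -4, y = 6 + (-9) = -3 (a discrepancy with the log)
That makes step 9 the first incorrect line — y = -3 is what it should show.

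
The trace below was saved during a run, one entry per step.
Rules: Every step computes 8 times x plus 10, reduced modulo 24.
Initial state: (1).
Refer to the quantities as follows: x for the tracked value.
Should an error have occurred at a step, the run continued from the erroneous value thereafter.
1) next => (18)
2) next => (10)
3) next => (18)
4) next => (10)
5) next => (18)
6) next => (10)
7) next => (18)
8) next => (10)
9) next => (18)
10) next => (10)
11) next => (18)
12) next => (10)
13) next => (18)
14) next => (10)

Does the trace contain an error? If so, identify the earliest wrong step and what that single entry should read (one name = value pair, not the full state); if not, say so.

Recomputing the run from the initial state:
step 1: x = 18
step 2: x = 10
step 3: x = 18
step 4: x = 10
step 5: x = 18
step 6: x = 10
step 7: x = 18
step 8: x = 10
step 9: x = 18
step 10: x = 10
step 11: x = 18
step 12: x = 10
step 13: x = 18
step 14: x = 10
This matches the trace at every step.

no error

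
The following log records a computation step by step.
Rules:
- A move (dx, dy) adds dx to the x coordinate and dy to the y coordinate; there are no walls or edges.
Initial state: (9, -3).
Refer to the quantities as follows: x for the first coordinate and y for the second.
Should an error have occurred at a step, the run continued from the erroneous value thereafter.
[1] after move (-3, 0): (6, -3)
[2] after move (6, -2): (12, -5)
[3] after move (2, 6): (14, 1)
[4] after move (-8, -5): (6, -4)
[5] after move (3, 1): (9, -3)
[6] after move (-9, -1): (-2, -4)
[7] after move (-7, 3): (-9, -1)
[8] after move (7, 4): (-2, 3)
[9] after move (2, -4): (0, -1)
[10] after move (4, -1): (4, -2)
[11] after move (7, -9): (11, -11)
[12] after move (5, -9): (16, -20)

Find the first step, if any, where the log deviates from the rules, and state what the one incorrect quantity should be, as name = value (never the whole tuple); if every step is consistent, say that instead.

step 6, x = 0

Step 1: x = 9 + (-3) = 6, y = -3 + (0) = -3 — same as recorded.
Step 2: x = 6 + (6) = 12, y = -3 + (-2) = -5 — no discrepancy.
Step 3: x = 12 + (2) = 14, y = -5 + (6) = 1 — exactly as logged.
Step 4: x = 14 + (-8) = 6, y = 1 + (-5) = -4 — consistent with the log.
Step 5: x = 6 + (3) = 9, y = -4 + (1) = -3 — verified.
Step 6: x = 9 + (-9) = 0, y = -3 + (-1) = -4 — the recorded entry deviates here.
First deviation found at step 6; the corrected entry is x = 0.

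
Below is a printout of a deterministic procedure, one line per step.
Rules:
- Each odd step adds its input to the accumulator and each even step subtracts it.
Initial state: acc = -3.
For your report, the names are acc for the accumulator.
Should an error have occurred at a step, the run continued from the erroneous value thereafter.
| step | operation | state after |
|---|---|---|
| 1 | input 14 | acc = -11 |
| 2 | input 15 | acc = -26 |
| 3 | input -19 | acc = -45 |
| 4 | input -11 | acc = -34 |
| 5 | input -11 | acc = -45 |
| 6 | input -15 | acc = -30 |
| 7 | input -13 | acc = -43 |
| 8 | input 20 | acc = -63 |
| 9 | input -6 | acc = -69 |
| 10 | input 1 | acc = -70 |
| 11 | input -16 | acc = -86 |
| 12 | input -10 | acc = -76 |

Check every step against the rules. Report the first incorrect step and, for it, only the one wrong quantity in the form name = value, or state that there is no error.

step 1, acc = 11

Recomputing the run from the initial state:
step 1: acc = 11
step 2: acc = -4
step 3: acc = -23
step 4: acc = -12
step 5: acc = -23
step 6: acc = -8
step 7: acc = -21
step 8: acc = -41
step 9: acc = -47
step 10: acc = -48
step 11: acc = -64
step 12: acc = -54
The first disagreement with the printout is at step 1, where the value should be acc = 11.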